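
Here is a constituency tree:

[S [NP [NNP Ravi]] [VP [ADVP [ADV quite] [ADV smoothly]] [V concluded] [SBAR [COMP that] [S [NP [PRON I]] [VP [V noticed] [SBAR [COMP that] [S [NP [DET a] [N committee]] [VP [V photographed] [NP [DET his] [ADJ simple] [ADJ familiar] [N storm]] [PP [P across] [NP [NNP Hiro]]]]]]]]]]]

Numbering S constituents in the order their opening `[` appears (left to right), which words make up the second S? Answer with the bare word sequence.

I noticed that a committee photographed his simple familiar storm across Hiro

Opening `[S` markers occur at word positions 1, 6, 9; the second of these opens the constituent [S I noticed that a committee photographed his simple familiar storm across Hiro].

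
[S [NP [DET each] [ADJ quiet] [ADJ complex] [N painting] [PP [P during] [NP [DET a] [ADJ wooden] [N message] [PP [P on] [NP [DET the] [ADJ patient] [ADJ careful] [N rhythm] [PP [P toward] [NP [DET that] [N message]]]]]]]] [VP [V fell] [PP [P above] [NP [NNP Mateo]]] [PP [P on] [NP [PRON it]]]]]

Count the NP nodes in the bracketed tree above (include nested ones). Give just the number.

6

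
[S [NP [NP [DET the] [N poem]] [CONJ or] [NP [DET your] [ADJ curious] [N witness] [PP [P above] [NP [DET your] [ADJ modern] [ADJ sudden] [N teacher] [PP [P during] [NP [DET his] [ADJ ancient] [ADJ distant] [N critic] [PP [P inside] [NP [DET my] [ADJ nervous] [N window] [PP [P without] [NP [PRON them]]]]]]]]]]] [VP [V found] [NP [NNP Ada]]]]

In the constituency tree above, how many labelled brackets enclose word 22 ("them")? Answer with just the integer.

Counting open brackets not yet closed at "them": [S [NP [NP [PP [NP [PP [NP [PP [NP [PP [NP [PRON = 12.

12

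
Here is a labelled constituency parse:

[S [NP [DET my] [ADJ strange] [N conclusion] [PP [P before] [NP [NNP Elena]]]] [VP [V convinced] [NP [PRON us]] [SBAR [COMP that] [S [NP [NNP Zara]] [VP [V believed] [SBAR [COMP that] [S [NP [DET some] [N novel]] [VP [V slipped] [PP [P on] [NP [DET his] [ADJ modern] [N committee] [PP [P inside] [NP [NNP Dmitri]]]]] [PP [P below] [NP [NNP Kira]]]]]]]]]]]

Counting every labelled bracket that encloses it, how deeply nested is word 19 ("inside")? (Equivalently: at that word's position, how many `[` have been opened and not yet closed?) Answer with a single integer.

12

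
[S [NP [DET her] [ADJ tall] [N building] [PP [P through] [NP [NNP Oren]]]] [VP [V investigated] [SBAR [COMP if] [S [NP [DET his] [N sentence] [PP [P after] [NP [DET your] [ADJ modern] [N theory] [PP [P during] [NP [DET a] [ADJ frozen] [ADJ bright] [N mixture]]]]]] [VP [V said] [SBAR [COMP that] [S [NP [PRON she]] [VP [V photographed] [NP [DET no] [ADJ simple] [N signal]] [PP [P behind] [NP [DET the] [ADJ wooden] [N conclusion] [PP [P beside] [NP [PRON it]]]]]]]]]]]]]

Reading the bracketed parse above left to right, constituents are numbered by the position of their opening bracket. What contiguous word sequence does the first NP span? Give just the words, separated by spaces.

her tall building through Oren

In left-to-right order the NP constituents are "her tall building through Oren"; "Oren"; "his sentence after your modern theory during a frozen bright mixture"; "your modern theory during a frozen bright mixture"; "a frozen bright mixture"; "she"; "no simple signal"; "the wooden conclusion beside it"; "it". Number 1 is "her tall building through Oren".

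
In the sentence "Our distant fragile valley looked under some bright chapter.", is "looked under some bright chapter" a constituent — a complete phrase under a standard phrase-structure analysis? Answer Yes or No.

These words form the whole verb phrase headed by "looked", so yes — one constituent.

Yes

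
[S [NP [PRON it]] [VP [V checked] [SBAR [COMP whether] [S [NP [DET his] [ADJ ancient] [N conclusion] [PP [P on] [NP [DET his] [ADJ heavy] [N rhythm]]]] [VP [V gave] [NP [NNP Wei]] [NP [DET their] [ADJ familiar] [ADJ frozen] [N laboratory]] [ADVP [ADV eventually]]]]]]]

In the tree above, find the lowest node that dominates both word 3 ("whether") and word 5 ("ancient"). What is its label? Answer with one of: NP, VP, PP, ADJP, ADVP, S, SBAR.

The smallest bracket enclosing both words is [SBAR whether his ancient conclusion on his heavy rhythm gave Wei their familiar frozen laboratory eventually], so the label is SBAR.

SBAR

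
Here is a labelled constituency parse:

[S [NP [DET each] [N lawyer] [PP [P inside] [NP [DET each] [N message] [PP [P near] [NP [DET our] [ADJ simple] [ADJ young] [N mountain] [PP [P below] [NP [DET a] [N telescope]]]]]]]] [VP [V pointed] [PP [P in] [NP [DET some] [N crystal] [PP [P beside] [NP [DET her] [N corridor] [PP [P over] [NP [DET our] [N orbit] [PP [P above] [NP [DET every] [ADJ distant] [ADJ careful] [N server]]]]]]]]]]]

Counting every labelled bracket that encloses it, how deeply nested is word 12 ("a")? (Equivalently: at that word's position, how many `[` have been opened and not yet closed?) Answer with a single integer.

Counting open brackets not yet closed at "a": [S [NP [PP [NP [PP [NP [PP [NP [DET = 9.

9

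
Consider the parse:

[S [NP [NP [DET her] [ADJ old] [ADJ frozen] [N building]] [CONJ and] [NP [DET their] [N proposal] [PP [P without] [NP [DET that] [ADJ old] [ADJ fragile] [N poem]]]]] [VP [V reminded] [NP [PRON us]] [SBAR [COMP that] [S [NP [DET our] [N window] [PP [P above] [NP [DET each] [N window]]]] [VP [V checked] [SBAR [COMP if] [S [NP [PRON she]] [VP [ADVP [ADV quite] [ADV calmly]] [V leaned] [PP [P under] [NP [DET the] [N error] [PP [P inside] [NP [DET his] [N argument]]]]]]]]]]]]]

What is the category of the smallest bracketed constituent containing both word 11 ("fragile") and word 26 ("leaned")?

S

The smallest bracket enclosing both words is [S her old frozen building and their proposal without that old fragile poem reminded us that our window above each window checked if she quite calmly leaned under the error inside his argument], so the label is S.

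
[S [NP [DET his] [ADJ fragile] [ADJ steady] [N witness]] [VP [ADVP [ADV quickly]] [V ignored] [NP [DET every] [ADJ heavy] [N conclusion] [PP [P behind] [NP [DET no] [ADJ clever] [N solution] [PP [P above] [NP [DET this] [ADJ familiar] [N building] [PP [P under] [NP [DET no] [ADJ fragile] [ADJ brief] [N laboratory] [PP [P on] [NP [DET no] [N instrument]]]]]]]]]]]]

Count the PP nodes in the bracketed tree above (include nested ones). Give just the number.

Listing each PP by its span: [PP behind no clever solution above this familiar building under no fragile brief laboratory on no instrument]; [PP above this familiar building under no fragile brief laboratory on no instrument]; [PP under no fragile brief laboratory on no instrument]; [PP on no instrument] — that makes 4.

4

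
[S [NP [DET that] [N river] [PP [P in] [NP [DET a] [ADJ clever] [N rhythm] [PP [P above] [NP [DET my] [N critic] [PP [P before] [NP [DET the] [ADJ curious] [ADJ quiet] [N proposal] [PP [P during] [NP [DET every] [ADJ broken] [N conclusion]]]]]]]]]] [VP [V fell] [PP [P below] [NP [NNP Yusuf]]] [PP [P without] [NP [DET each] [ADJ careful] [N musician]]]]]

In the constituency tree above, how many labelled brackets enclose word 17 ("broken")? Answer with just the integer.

11

Counting open brackets not yet closed at "broken": [S [NP [PP [NP [PP [NP [PP [NP [PP [NP [ADJ = 11.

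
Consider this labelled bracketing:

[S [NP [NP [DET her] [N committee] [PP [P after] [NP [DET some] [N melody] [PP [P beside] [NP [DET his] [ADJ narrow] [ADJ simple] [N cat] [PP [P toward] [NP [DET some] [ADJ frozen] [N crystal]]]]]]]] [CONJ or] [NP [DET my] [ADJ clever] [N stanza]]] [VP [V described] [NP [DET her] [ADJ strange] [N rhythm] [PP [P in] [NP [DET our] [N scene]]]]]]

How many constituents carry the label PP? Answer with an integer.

4

Listing each PP by its span: [PP after some melody beside his narrow simple cat toward some frozen crystal]; [PP beside his narrow simple cat toward some frozen crystal]; [PP toward some frozen crystal]; [PP in our scene] — that makes 4.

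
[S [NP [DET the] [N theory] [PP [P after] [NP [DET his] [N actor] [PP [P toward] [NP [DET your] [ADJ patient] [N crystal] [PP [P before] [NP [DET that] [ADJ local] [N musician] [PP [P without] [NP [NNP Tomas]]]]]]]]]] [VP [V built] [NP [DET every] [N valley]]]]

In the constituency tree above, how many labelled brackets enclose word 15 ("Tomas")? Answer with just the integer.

The word sits inside NNP, which is inside NP, inside PP, inside NP, inside PP, inside NP, inside PP, inside NP, inside PP, inside NP, inside S — 11 brackets in all.

11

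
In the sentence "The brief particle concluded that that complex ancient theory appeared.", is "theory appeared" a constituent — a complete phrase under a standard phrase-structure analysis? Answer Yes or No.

"theory" belongs to the noun phrase "that complex ancient theory" while "appeared" belongs to the verb phrase "appeared"; a span that runs across that boundary is not a single phrase.

No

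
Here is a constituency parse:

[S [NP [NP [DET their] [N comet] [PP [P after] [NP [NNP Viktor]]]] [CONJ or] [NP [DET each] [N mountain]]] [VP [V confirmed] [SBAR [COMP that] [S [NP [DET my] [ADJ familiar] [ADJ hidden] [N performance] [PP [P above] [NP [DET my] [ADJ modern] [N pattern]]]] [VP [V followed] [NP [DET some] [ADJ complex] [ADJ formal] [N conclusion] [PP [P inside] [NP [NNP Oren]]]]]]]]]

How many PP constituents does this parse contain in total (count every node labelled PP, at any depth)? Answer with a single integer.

3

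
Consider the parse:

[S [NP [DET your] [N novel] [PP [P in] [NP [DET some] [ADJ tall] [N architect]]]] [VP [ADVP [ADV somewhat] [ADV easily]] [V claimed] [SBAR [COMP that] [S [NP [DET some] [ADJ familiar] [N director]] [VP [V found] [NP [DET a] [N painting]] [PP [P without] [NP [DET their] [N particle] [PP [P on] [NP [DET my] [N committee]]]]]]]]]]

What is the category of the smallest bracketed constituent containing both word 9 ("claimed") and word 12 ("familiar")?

VP

Both words fall inside [VP somewhat easily claimed that some familiar director found a painting without their particle on my committee] (words 7–22), and no smaller constituent contains them both. Label: VP.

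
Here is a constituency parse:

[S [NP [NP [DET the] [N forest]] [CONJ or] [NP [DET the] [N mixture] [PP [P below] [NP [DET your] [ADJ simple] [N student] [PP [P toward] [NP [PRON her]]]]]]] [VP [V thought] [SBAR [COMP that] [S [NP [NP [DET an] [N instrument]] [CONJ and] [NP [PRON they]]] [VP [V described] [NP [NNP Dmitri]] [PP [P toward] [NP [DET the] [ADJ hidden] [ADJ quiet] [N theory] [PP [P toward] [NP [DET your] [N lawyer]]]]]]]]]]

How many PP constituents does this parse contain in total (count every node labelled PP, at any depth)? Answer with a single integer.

Listing each PP by its span: [PP below your simple student toward her]; [PP toward her]; [PP toward the hidden quiet theory toward your lawyer]; [PP toward your lawyer] — that makes 4.

4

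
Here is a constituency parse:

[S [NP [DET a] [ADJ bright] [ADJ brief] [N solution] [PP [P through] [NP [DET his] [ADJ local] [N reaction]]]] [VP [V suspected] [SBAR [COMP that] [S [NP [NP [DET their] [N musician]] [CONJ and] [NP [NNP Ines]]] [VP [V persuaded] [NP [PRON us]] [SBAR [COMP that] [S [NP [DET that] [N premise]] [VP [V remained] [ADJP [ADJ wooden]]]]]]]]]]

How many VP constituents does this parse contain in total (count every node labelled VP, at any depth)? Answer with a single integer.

3

Listing each VP by its span: [VP suspected that their musician and Ines persuaded us that that premise remained wooden]; [VP persuaded us that that premise remained wooden]; [VP remained wooden] — that makes 3.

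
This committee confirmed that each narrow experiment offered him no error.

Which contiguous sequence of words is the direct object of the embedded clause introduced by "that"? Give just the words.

no error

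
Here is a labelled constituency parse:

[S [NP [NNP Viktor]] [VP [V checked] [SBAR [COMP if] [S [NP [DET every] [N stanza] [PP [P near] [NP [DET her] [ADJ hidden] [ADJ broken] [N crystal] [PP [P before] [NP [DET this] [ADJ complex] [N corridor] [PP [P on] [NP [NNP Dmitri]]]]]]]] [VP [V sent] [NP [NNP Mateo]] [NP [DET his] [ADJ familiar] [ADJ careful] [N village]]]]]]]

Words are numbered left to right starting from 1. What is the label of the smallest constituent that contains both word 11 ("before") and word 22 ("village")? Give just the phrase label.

S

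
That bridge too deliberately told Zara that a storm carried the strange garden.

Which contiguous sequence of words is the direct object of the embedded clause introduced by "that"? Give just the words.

the strange garden

"carried" heads the VP of the embedded clause introduced by "that", and "the strange garden" is its direct object.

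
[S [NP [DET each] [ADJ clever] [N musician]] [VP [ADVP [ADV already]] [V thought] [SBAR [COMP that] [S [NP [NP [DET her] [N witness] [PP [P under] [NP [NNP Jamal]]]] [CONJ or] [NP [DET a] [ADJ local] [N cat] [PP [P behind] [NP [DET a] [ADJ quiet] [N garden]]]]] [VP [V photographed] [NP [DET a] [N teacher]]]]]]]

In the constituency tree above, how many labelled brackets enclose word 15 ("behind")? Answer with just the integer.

8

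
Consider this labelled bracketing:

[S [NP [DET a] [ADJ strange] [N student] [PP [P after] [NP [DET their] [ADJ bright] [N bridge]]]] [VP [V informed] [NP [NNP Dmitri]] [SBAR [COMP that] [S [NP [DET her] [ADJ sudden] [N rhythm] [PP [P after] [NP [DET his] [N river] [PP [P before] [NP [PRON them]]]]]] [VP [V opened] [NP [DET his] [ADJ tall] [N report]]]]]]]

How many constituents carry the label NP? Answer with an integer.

The NP constituents are: [NP a strange student after their bright bridge]; [NP their bright bridge]; [NP Dmitri]; [NP her sudden rhythm after his river before them]; [NP his river before them]; [NP them] …. Total: 7.

7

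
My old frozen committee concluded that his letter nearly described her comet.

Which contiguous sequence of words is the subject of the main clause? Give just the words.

The subject of the main clause is the NP immediately before the verb "concluded": "my old frozen committee".

my old frozen committee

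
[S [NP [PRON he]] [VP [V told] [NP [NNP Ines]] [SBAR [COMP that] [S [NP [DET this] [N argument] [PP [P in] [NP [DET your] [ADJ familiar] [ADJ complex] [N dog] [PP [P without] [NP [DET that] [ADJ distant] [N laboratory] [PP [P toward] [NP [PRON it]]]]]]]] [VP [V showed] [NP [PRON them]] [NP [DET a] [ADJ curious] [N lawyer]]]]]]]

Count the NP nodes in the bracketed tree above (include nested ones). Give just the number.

8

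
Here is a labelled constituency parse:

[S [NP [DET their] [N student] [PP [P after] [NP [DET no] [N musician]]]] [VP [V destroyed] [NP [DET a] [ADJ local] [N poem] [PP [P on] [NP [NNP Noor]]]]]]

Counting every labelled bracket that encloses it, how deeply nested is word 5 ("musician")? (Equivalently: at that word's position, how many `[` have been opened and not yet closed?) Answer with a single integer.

Path from the root down to the word: S → NP → PP → NP → N. That is 5 enclosing brackets.

5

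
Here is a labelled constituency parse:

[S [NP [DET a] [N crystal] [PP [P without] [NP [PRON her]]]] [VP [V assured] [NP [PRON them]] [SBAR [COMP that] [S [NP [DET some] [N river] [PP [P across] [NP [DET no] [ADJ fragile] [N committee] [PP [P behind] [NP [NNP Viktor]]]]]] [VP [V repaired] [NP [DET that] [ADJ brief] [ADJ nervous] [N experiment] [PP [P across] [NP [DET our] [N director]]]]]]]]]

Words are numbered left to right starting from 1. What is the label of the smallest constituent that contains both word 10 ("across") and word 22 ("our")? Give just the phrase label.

S

Both words fall inside [S some river across no fragile committee behind Viktor repaired that brief nervous experiment across our director] (words 8–23), and no smaller constituent contains them both. Label: S.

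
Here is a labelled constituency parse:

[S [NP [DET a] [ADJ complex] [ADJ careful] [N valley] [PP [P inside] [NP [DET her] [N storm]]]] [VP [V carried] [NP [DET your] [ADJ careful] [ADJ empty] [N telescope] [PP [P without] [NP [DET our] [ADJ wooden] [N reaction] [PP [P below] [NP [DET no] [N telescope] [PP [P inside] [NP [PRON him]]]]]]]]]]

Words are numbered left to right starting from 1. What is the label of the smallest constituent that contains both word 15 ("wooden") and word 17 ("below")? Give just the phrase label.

NP

Both words fall inside [NP our wooden reaction below no telescope inside him] (words 14–21), and no smaller constituent contains them both. Label: NP.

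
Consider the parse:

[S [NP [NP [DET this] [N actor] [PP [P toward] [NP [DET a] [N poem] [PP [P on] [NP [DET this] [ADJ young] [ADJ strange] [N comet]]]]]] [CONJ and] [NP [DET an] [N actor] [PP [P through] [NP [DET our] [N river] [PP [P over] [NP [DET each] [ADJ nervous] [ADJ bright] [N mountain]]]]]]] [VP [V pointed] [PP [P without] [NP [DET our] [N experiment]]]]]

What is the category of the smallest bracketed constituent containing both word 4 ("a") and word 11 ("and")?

NP

Word 4 lies under S → NP → NP → PP → NP → DET; word 11 lies under S → NP → CONJ. The lowest shared node is the NP.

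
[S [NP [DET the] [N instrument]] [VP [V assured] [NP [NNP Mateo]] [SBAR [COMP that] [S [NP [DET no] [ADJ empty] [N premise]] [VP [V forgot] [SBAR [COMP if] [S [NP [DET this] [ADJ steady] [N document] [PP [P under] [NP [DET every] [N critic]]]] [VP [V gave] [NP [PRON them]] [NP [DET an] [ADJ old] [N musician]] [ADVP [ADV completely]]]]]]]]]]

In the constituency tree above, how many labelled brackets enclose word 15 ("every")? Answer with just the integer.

11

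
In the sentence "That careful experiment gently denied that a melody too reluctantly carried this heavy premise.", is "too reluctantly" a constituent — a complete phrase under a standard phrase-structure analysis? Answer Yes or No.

Yes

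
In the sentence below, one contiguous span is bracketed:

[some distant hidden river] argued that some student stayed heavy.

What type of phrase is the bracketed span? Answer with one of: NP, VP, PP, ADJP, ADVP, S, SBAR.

The span is built around the noun "river" — a noun phrase (NP).

NP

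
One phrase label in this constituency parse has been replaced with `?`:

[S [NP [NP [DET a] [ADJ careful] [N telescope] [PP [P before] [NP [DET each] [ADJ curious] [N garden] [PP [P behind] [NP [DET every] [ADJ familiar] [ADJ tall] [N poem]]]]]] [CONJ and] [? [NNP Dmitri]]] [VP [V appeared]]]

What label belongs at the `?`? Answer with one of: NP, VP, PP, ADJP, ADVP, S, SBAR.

Looking at what the `?` directly dominates — NNP 'Dmitri' — this is a noun phrase (NP).

NP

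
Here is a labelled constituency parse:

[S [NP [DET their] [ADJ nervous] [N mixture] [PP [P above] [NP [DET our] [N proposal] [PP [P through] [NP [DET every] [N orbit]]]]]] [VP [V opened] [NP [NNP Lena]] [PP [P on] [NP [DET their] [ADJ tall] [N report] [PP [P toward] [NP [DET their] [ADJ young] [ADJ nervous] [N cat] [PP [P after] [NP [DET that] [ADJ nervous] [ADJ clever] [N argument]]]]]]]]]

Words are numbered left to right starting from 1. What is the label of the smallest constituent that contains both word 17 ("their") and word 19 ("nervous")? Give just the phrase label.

Word 17 lies under S → VP → PP → NP → PP → NP → DET; word 19 lies under S → VP → PP → NP → PP → NP → ADJ. The lowest shared node is the NP.

NP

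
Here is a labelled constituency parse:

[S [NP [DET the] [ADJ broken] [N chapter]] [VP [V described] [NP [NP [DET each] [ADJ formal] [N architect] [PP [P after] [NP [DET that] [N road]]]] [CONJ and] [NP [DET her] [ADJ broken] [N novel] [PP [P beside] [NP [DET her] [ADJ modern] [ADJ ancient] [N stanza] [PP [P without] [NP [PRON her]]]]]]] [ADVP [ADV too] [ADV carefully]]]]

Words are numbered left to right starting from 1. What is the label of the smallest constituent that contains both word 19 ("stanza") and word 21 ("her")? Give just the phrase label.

NP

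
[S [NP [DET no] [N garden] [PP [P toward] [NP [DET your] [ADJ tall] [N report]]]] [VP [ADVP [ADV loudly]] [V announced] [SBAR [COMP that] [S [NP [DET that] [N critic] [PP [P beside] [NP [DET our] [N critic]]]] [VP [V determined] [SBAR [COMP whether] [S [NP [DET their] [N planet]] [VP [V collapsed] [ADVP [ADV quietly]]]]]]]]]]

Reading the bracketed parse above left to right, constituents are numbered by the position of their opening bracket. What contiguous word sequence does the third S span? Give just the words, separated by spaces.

their planet collapsed quietly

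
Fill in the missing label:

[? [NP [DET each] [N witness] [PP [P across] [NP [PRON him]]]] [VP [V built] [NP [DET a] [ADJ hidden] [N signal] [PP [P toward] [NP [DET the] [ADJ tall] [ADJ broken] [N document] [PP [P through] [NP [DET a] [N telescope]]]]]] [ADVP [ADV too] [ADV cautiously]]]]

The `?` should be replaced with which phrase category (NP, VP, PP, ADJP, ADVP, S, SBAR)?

S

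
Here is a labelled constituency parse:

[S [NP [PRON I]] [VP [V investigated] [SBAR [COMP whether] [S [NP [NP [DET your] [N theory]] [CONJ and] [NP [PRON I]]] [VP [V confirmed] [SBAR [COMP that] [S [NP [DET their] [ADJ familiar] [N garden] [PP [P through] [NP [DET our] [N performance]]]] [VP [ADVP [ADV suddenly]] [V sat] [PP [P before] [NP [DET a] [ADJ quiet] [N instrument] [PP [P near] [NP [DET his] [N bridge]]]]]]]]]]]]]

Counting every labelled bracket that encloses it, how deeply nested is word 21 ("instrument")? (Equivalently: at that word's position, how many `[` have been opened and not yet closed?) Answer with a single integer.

Path from the root down to the word: S → VP → SBAR → S → VP → SBAR → S → VP → PP → NP → N. That is 11 enclosing brackets.

11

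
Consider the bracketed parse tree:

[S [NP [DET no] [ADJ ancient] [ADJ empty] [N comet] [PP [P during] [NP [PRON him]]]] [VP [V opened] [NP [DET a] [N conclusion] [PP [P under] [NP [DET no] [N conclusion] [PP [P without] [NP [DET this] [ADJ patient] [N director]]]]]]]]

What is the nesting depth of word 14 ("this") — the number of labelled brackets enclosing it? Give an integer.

8

The word sits inside DET, which is inside NP, inside PP, inside NP, inside PP, inside NP, inside VP, inside S — 8 brackets in all.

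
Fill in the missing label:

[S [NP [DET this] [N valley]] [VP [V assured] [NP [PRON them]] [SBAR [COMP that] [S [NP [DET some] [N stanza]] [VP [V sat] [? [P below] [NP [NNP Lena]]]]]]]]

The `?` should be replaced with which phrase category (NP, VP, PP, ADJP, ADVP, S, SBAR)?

The `?` node immediately contains: P 'below', NP. That is the internal structure of a prepositional phrase, so the label is PP.

PP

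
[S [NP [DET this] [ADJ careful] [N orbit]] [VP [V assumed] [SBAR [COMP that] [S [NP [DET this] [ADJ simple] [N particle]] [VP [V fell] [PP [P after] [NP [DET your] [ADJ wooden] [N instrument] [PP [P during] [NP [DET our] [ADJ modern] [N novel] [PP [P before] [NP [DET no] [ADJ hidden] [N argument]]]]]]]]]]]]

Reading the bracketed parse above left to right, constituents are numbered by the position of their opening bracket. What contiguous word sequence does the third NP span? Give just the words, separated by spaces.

The NP opening brackets appear, in order, over: "this careful orbit"; "this simple particle"; "your wooden instrument during our modern novel before no hidden argument"; "our modern novel before no hidden argument"; "no hidden argument". The third one spans "your wooden instrument during our modern novel before no hidden argument".

your wooden instrument during our modern novel before no hidden argument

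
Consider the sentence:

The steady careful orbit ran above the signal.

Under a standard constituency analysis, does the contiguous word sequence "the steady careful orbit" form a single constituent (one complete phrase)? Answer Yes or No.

Yes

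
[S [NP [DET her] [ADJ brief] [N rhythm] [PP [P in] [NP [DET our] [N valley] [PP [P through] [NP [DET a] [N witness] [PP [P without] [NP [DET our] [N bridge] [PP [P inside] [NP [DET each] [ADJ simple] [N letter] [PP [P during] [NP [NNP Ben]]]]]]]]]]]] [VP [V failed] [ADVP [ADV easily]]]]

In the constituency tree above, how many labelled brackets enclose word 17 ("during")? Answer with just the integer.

12

The word sits inside P, which is inside PP, inside NP, inside PP, inside NP, inside PP, inside NP, inside PP, inside NP, inside PP, inside NP, inside S — 12 brackets in all.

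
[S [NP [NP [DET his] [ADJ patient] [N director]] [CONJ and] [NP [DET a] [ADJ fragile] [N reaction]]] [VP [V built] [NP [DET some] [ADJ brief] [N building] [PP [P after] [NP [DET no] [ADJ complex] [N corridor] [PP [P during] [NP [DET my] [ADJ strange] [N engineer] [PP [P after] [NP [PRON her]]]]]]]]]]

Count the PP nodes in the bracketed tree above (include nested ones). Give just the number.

3

Scanning left to right, an opening `[PP` appears at word positions 12, 16, 20 — 3 in total.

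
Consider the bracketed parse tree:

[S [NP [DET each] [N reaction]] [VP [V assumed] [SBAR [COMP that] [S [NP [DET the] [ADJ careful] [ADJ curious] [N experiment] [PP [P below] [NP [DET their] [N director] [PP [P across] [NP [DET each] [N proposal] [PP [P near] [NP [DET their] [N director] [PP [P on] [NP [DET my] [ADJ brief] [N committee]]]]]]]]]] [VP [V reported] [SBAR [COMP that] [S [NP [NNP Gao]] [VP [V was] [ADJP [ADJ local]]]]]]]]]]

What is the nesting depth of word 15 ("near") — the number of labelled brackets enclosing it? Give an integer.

11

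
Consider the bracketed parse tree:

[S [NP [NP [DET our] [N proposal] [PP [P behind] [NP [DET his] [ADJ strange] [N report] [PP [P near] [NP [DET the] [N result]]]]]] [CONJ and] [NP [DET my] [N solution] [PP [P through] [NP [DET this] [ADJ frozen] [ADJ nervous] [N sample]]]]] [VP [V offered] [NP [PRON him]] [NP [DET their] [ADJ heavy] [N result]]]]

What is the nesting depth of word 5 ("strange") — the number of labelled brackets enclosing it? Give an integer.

6

The word sits inside ADJ, which is inside NP, inside PP, inside NP, inside NP, inside S — 6 brackets in all.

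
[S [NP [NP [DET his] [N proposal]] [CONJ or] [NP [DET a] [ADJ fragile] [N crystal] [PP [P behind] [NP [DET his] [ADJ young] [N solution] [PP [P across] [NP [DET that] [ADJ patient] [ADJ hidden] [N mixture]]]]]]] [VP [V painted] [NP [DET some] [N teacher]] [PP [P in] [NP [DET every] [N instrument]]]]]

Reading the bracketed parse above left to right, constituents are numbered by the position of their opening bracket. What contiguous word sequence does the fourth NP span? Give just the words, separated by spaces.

his young solution across that patient hidden mixture

Opening `[NP` markers occur at word positions 1, 1, 4, 8, 12, 17, 20; the fourth of these opens the constituent [NP his young solution across that patient hidden mixture].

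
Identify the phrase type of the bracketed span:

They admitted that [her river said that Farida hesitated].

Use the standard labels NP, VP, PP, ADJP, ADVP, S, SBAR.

The span is built around the head "said" — a clause (S).

S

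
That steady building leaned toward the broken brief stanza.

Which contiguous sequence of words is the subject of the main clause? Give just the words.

"that steady building" is the NP that combines with the VP headed by "leaned" to form the main clause — the subject.

that steady building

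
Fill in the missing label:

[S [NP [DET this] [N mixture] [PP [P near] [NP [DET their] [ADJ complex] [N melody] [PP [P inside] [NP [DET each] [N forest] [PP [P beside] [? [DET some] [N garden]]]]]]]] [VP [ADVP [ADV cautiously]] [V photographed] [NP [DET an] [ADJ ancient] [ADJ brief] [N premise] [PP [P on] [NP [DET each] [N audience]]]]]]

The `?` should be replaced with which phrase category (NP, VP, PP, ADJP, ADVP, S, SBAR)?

NP

Looking at what the `?` directly dominates — DET 'some', N 'garden' — this is a noun phrase (NP).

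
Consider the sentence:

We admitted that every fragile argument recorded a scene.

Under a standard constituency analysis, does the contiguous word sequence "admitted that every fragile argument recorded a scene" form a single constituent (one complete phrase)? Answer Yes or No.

"admitted that every fragile argument recorded a scene" is exactly the verb phrase [VP admitted that every fragile argument recorded a scene], a complete constituent.

Yes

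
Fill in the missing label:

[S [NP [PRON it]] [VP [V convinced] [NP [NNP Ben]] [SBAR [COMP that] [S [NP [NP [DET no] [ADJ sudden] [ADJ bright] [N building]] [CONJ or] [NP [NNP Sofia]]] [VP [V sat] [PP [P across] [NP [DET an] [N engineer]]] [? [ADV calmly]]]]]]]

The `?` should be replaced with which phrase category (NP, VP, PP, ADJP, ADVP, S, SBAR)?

Looking at what the `?` directly dominates — ADV 'calmly' — this is an adverb phrase (ADVP).

ADVP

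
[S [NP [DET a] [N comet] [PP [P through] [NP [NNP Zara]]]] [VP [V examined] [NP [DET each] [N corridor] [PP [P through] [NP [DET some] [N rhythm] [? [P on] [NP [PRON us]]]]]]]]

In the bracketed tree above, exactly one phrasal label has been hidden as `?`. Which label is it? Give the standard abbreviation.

PP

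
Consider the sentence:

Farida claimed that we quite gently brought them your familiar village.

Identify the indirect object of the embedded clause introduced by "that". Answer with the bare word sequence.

The verb of the embedded clause introduced by "that" is "brought"; its indirect object is the NP "them".

them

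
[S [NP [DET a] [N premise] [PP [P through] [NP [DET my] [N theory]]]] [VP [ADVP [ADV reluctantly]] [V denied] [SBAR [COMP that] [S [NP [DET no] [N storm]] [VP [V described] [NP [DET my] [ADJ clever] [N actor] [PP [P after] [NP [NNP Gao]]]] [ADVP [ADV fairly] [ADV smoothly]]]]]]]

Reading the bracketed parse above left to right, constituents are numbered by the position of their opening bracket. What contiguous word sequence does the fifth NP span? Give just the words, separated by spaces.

Gao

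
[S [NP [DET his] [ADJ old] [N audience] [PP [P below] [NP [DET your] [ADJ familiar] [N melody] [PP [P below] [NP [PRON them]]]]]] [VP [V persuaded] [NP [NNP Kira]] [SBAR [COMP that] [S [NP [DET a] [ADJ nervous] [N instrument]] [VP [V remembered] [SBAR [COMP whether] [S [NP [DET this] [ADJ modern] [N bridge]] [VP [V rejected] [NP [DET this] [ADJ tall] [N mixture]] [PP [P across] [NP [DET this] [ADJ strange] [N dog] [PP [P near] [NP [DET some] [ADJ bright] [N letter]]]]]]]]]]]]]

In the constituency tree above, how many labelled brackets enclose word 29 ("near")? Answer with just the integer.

12

Path from the root down to the word: S → VP → SBAR → S → VP → SBAR → S → VP → PP → NP → PP → P. That is 12 enclosing brackets.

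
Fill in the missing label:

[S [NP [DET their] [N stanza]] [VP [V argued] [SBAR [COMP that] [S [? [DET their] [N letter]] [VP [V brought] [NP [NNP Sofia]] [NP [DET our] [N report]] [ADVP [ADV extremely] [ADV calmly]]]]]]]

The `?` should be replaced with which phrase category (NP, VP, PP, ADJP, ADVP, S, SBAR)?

NP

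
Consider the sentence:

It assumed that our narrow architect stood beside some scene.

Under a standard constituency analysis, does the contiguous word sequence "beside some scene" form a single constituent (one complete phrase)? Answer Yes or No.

The sequence corresponds to a single PP node — the prepositional phrase "beside some scene".

Yes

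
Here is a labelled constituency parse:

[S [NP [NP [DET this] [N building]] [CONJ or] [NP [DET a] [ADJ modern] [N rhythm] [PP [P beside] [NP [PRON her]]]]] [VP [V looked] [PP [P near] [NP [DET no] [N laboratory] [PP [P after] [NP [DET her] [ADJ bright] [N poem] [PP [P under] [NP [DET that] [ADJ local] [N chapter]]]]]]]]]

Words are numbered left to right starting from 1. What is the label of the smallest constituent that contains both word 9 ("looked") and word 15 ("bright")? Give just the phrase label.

Word 9 lies under S → VP → V; word 15 lies under S → VP → PP → NP → PP → NP → ADJ. The lowest shared node is the VP.

VP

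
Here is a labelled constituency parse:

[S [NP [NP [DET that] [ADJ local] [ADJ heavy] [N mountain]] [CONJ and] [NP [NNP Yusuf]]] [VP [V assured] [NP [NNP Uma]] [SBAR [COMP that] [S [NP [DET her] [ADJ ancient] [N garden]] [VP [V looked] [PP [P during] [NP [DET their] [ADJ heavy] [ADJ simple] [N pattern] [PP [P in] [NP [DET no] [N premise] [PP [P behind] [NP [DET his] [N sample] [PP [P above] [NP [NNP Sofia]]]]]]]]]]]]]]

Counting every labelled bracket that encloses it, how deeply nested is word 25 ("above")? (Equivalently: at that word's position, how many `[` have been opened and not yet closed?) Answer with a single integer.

13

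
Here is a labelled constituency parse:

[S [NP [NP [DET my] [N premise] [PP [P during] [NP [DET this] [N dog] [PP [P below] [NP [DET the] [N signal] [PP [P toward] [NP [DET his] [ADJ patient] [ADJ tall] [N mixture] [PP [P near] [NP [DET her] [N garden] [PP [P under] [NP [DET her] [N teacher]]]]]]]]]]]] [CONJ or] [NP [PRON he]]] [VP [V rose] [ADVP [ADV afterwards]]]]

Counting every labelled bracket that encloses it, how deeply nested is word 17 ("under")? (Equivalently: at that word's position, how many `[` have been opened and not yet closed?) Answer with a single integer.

Path from the root down to the word: S → NP → NP → PP → NP → PP → NP → PP → NP → PP → NP → PP → P. That is 13 enclosing brackets.

13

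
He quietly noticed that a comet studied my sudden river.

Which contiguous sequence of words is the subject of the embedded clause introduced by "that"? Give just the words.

The subject of the embedded clause introduced by "that" is the NP immediately before the verb "studied": "a comet".

a comet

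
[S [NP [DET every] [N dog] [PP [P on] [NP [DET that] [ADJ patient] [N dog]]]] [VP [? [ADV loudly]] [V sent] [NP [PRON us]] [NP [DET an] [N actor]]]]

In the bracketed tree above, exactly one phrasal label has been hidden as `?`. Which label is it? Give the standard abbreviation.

A constituent whose immediate children are ADV 'loudly' is an adverb phrase: ADVP.

ADVP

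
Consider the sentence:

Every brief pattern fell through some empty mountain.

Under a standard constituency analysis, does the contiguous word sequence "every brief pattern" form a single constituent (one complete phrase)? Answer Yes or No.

"every brief pattern" is exactly the noun phrase [NP every brief pattern], a complete constituent.

Yes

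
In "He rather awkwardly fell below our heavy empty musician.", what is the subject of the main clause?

In the main clause the verb is "fell"; the NP preceding it, "he", is the subject.

he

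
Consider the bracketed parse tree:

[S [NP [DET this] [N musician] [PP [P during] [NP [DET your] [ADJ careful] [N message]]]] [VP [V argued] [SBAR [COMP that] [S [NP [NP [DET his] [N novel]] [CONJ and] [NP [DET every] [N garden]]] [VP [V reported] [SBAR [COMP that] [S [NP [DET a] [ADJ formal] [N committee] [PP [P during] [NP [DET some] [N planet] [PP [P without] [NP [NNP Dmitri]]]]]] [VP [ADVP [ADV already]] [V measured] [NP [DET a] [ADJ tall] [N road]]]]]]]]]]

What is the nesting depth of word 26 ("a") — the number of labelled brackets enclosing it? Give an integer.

10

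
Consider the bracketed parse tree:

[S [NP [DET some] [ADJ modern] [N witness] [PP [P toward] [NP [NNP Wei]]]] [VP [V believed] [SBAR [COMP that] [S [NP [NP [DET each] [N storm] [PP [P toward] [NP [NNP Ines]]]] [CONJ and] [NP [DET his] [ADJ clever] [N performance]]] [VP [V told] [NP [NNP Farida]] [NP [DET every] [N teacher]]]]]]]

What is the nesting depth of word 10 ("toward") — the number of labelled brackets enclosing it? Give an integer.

8

The word sits inside P, which is inside PP, inside NP, inside NP, inside S, inside SBAR, inside VP, inside S — 8 brackets in all.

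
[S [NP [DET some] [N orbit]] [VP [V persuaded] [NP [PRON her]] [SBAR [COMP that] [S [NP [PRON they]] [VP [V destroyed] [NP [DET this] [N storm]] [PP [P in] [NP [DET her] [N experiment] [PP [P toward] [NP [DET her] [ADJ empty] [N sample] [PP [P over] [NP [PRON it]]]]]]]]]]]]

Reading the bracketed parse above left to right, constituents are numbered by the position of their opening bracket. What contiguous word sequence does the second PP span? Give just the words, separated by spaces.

In left-to-right order the PP constituents are "in her experiment toward her empty sample over it"; "toward her empty sample over it"; "over it". Number 2 is "toward her empty sample over it".

toward her empty sample over it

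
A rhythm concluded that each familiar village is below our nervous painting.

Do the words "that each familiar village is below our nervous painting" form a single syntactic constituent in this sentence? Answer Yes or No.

Yes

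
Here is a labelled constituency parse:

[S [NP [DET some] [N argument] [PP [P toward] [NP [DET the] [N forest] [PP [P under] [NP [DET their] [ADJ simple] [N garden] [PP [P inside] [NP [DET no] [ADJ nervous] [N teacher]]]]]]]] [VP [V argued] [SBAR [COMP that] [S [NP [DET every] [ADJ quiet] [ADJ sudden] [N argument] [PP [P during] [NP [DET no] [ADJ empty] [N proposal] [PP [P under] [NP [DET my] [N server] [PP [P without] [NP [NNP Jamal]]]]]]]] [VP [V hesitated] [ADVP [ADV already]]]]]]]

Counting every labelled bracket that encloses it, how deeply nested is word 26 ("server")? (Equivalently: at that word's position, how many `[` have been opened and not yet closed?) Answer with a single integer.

Path from the root down to the word: S → VP → SBAR → S → NP → PP → NP → PP → NP → N. That is 10 enclosing brackets.

10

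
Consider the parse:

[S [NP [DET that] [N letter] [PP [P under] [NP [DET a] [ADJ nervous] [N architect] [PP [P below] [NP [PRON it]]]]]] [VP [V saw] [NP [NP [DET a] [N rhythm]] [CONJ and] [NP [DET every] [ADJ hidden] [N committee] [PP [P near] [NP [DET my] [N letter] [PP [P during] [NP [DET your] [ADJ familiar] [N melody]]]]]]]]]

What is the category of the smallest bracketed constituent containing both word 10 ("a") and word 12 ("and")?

The smallest bracket enclosing both words is [NP a rhythm and every hidden committee near my letter during your familiar melody], so the label is NP.

NP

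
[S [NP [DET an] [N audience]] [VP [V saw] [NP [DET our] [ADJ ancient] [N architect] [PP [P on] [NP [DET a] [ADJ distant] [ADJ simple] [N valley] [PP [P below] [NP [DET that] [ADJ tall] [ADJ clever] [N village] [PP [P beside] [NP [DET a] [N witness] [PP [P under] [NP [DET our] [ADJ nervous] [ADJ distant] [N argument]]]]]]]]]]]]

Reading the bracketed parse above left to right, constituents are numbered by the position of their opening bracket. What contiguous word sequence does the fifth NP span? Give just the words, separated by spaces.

a witness under our nervous distant argument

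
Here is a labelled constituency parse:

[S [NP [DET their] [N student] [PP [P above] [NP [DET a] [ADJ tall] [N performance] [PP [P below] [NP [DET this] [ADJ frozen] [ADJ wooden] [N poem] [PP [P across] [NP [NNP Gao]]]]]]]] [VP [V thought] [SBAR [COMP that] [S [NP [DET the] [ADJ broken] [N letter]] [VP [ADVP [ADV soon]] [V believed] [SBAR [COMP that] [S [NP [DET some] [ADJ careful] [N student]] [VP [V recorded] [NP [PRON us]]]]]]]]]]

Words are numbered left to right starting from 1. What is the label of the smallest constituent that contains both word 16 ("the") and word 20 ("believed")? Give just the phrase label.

The smallest bracket enclosing both words is [S the broken letter soon believed that some careful student recorded us], so the label is S.

S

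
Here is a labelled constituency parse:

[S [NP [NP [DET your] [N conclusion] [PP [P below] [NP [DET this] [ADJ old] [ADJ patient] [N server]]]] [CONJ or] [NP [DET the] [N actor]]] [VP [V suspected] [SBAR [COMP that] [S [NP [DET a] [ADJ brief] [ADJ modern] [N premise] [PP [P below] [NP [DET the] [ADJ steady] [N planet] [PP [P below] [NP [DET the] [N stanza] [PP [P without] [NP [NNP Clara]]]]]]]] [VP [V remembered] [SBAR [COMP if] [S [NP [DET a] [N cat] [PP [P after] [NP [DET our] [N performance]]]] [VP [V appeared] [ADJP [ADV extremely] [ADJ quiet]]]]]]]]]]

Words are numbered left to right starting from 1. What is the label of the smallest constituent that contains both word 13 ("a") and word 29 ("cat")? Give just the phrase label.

The smallest bracket enclosing both words is [S a brief modern premise below the steady planet below the stanza without Clara remembered if a cat after our performance appeared extremely quiet], so the label is S.

S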